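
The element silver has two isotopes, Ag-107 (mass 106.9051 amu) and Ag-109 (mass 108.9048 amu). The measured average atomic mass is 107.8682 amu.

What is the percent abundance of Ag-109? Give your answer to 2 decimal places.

Writing the weighted mean with unknown fraction x of Ag-107:
106.9051·x + 108.9048·(1 − x) = 107.8682
(106.9051 − 108.9048)·x = 107.8682 − 108.9048
x = -1.0366 / -1.9997 = 0.51838 → 51.84% Ag-107, 48.16% Ag-109.

48.16%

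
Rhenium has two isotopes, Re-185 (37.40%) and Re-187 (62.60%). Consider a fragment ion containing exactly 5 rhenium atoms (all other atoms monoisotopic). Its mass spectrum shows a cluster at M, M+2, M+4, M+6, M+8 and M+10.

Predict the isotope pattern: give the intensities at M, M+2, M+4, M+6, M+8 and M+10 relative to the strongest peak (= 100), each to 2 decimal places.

The 5 Re atoms are independent, so intensities follow the terms of (0.3740 + 0.6260)^5.
P(M) = 0.3740^5 = 0.007317
P(M+2) = 5 × 0.3740^4 × 0.6260^1 = 0.061239
P(M+4) = 10 × 0.3740^3 × 0.6260^2 = 0.205005
P(M+6) = 10 × 0.3740^2 × 0.6260^3 = 0.343136
P(M+8) = 5 × 0.3740^1 × 0.6260^4 = 0.287170
P(M+10) = 0.6260^5 = 0.096133
The M+6 peak is largest (0.343136); scaling to 100 gives 2.13 : 17.85 : 59.74 : 100.00 : 83.69 : 28.02.

2.13 : 17.85 : 59.74 : 100.00 : 83.69 : 28.02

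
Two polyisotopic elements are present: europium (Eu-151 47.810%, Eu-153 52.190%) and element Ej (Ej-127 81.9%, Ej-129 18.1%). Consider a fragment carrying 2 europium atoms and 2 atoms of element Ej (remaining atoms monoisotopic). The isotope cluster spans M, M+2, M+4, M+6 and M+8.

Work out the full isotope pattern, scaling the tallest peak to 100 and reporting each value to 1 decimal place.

Europium pattern (n=2): 0.22857961 : 0.49904078 : 0.27237961
Element Ej pattern (n=2): 0.670761 : 0.296478 : 0.032761
Convolve the two distributions (both contribute in 2-u steps):
  M: 0.22857961×0.670761 = 0.153322
  M+2: 0.22857961×0.296478 + 0.49904078×0.670761 = 0.402506
  M+4: 0.22857961×0.032761 + 0.49904078×0.296478 + 0.27237961×0.670761 = 0.338145
  M+6: 0.49904078×0.032761 + 0.27237961×0.296478 = 0.097104
  M+8: 0.27237961×0.032761 = 0.008923
Scale to base peak (0.402506) = 100: 38.1 : 100.0 : 84.0 : 24.1 : 2.2

38.1 : 100.0 : 84.0 : 24.1 : 2.2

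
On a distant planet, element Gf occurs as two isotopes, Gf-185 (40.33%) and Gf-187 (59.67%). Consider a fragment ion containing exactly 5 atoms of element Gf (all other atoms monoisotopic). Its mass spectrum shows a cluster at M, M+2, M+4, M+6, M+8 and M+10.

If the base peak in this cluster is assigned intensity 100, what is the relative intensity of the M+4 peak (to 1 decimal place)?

67.6

Binomial terms of (0.4033 + 0.5967)^5: M 0.0107, M+2 0.0789, M+4 0.2336, M+6 0.3456, M+8 0.2556, M+10 0.0756 → M+6 is the base peak.
P(M+6) = C(5,3) × 0.4033^2 × 0.5967^3 = 10 × 0.16265089 × 0.21245557 = 0.345561 (base)
P(M+4) = C(5,2) × 0.4033^3 × 0.5967^2 = 10 × 0.0655971 × 0.35605089 = 0.233559
Relative intensity = 0.233559 / 0.345561 × 100 = 67.6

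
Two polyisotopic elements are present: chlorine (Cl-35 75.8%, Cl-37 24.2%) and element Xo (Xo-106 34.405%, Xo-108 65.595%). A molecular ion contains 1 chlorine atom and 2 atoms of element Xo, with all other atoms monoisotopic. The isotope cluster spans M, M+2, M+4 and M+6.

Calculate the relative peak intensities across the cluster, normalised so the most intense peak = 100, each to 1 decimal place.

Chlorine pattern (n=1): 0.7580 : 0.2420
Element Xo pattern (n=2): 0.1183704 : 0.4513592 : 0.4302704
Convolve the two distributions (both contribute in 2-u steps):
  M: 0.7580×0.1183704 = 0.089725
  M+2: 0.7580×0.4513592 + 0.2420×0.1183704 = 0.370776
  M+4: 0.7580×0.4302704 + 0.2420×0.4513592 = 0.435374
  M+6: 0.2420×0.4302704 = 0.104125
Scale to base peak (0.435374) = 100: 20.6 : 85.2 : 100.0 : 23.9

20.6 : 85.2 : 100.0 : 23.9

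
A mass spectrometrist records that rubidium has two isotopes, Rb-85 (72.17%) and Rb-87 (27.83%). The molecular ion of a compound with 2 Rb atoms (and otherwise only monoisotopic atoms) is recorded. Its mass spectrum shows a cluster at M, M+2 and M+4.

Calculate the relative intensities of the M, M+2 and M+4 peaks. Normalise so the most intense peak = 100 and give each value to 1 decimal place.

Each Rb atom is independently Rb-85 (p = 0.7217) or Rb-87 (q = 0.2783); the cluster is the binomial expansion (p + q)^2.
P(M) = 0.7217^2 = 0.520851
P(M+2) = 2 × 0.7217^1 × 0.2783^1 = 0.401698
P(M+4) = 0.2783^2 = 0.077451
The M peak is largest (0.520851); scaling to 100 gives 100.0 : 77.1 : 14.9.

100.0 : 77.1 : 14.9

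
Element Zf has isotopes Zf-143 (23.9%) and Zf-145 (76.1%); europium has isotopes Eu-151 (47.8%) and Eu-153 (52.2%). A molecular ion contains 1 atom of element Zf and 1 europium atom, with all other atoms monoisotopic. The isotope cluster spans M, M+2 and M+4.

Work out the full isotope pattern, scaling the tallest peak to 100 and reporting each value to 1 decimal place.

Element Zf pattern (n=1): 0.2390 : 0.7610
Europium pattern (n=1): 0.4780 : 0.5220
Convolve the two distributions (both contribute in 2-u steps):
  M: 0.2390×0.4780 = 0.114242
  M+2: 0.2390×0.5220 + 0.7610×0.4780 = 0.488516
  M+4: 0.7610×0.5220 = 0.397242
Scale to base peak (0.488516) = 100: 23.4 : 100.0 : 81.3

23.4 : 100.0 : 81.3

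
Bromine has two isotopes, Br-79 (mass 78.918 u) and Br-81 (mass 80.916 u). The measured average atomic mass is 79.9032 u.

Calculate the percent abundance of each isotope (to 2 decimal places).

Br-79: 50.69%, Br-81: 49.31%

Let x be the fractional abundance of Br-79; then Br-81 has abundance 1 − x.
78.918·x + 80.916·(1 − x) = 79.9032
(78.918 − 80.916)·x = 79.9032 − 80.916
x = -1.0128 / -1.998 = 0.50691 → 50.69% Br-79, 49.31% Br-81.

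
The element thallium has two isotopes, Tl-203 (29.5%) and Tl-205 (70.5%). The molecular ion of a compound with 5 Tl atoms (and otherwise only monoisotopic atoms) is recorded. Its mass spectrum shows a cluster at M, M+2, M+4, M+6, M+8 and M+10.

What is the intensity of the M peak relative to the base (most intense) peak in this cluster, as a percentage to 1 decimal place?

Binomial terms of (0.295 + 0.705)^5: M 0.0022, M+2 0.0267, M+4 0.1276, M+6 0.3049, M+8 0.3644, M+10 0.1742 → M+8 is the base peak.
P(M+8) = C(5,4) × 0.295^1 × 0.705^4 = 5 × 0.2950 × 0.24703385 = 0.364375 (base)
P(M) = C(5,0) × 0.295^5 × 0.705^0 = 1 × 0.00223414 × 1.0000 = 0.002234
Relative intensity = 0.002234 / 0.364375 × 100 = 0.6

0.6%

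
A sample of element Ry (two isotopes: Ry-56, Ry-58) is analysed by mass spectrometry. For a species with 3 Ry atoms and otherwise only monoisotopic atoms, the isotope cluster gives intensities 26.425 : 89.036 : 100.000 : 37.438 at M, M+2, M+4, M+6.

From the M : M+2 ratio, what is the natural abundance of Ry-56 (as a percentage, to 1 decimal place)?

If p is the fraction of Ry that is Ry-56, then I(M+2)/I(M) = [C(3,1)·p^2·(1−p)] / p^3 = 3·(1−p)/p = 89.036/26.425 = 3.3694
(1−p)/p = 3.3694/3 = 1.1231  ⇒  p = 1/(1 + 1.1231) = 0.4710
Ry-56: 47.1%, Ry-58: 52.9%.

47.1%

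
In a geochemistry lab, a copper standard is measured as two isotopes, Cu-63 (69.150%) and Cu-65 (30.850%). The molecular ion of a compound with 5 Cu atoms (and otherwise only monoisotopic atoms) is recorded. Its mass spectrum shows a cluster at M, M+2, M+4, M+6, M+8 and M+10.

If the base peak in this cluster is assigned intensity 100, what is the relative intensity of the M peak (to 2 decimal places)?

44.83

(0.69150 + 0.30850)^5 gives M 0.1581, M+2 0.3527, M+4 0.3147, M+6 0.1404, M+8 0.0313, M+10 0.0028; the largest is M+2.
P(M+2) = C(5,1) × 0.69150^4 × 0.30850^1 = 5 × 0.2286487 × 0.3085 = 0.352691 (base)
P(M) = C(5,0) × 0.69150^5 × 0.30850^0 = 1 × 0.15811058 × 1.0000 = 0.158111
Relative intensity = 0.158111 / 0.352691 × 100 = 44.83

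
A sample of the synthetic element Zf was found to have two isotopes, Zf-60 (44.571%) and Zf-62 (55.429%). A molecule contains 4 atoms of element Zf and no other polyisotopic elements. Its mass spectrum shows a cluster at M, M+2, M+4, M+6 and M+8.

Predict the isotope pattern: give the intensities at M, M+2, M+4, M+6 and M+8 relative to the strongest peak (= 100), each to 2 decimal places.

10.78 : 53.61 : 100.00 : 82.91 : 25.78

The 4 Zf atoms are independent, so intensities follow the terms of (0.44571 + 0.55429)^4.
P(M) = 0.44571^4 = 0.039465
P(M+2) = 4 × 0.44571^3 × 0.55429^1 = 0.196315
P(M+4) = 6 × 0.44571^2 × 0.55429^2 = 0.366210
P(M+6) = 4 × 0.44571^1 × 0.55429^3 = 0.303615
P(M+8) = 0.55429^4 = 0.094395
The M+4 peak is largest (0.366210); scaling to 100 gives 10.78 : 53.61 : 100.00 : 82.91 : 25.78.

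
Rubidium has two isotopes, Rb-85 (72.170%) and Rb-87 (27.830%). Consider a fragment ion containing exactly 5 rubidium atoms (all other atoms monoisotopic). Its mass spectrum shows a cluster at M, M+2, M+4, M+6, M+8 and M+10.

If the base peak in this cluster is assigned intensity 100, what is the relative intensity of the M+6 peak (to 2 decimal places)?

Binomial terms of (0.72170 + 0.27830)^5: M 0.1958, M+2 0.3775, M+4 0.2911, M+6 0.1123, M+8 0.0216, M+10 0.0017 → M+2 is the base peak.
P(M+2) = C(5,1) × 0.72170^4 × 0.27830^1 = 5 × 0.27128565 × 0.2783 = 0.377494 (base)
P(M+6) = C(5,3) × 0.72170^2 × 0.27830^3 = 10 × 0.52085089 × 0.02155458 = 0.112267
Relative intensity = 0.112267 / 0.377494 × 100 = 29.74

29.74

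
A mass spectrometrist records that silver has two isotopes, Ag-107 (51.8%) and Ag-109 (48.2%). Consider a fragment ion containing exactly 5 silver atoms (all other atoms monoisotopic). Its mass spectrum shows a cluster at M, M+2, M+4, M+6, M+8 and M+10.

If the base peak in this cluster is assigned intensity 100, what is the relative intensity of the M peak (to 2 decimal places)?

Binomial terms of (0.518 + 0.482)^5: M 0.0373, M+2 0.1735, M+4 0.3229, M+6 0.3005, M+8 0.1398, M+10 0.0260 → M+4 is the base peak.
P(M+4) = C(5,2) × 0.518^3 × 0.482^2 = 10 × 0.13899183 × 0.232324 = 0.322911 (base)
P(M) = C(5,0) × 0.518^5 × 0.482^0 = 1 × 0.03729484 × 1.0000 = 0.037295
Relative intensity = 0.037295 / 0.322911 × 100 = 11.55

11.55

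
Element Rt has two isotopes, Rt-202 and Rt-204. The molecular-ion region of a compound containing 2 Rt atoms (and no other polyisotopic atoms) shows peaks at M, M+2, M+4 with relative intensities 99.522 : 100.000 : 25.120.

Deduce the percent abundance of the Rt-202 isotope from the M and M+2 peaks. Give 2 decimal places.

66.56%

Let p = fractional abundance of Rt-202. I(M+2)/I(M) = [C(2,1)·p^1·(1−p)] / p^2 = 2·(1−p)/p = 100.000/99.522 = 1.0048
(1−p)/p = 1.0048/2 = 0.5024  ⇒  p = 1/(1 + 0.5024) = 0.6656
Rt-202: 66.56%, Rt-204: 33.44%.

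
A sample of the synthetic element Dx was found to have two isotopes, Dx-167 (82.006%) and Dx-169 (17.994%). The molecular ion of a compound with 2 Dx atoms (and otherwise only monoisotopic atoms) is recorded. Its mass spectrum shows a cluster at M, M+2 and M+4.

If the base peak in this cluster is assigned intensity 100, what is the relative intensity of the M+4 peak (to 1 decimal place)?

4.8

Binomial terms of (0.82006 + 0.17994)^2: M 0.6725, M+2 0.2951, M+4 0.0324 → M is the base peak.
P(M) = C(2,0) × 0.82006^2 × 0.17994^0 = 1 × 0.6724984 × 1.0000 = 0.672498 (base)
P(M+4) = C(2,2) × 0.82006^0 × 0.17994^2 = 1 × 1.0000 × 0.0323784 = 0.032378
Relative intensity = 0.032378 / 0.672498 × 100 = 4.8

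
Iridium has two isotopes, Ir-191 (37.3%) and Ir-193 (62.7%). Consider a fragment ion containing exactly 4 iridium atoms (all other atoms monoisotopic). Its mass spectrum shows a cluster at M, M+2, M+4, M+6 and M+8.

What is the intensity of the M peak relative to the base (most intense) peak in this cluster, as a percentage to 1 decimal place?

5.3%

Binomial terms of (0.373 + 0.627)^4: M 0.0194, M+2 0.1302, M+4 0.3282, M+6 0.3678, M+8 0.1546 → M+6 is the base peak.
P(M+6) = C(4,3) × 0.373^1 × 0.627^3 = 4 × 0.3730 × 0.24649188 = 0.367766 (base)
P(M) = C(4,0) × 0.373^4 × 0.627^0 = 1 × 0.01935688 × 1.0000 = 0.019357
Relative intensity = 0.019357 / 0.367766 × 100 = 5.3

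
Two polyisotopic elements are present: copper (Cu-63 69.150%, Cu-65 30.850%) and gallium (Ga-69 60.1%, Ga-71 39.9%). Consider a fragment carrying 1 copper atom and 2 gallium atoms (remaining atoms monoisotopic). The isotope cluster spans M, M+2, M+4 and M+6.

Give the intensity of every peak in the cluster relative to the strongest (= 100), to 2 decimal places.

56.37 : 100.00 : 58.24 : 11.08

Copper pattern (n=1): 0.6915 : 0.3085
Gallium pattern (n=2): 0.361201 : 0.479598 : 0.159201
Convolve the two distributions (both contribute in 2-u steps):
  M: 0.6915×0.361201 = 0.249770
  M+2: 0.6915×0.479598 + 0.3085×0.361201 = 0.443073
  M+4: 0.6915×0.159201 + 0.3085×0.479598 = 0.258043
  M+6: 0.3085×0.159201 = 0.049114
Scale to base peak (0.443073) = 100: 56.37 : 100.00 : 58.24 : 11.08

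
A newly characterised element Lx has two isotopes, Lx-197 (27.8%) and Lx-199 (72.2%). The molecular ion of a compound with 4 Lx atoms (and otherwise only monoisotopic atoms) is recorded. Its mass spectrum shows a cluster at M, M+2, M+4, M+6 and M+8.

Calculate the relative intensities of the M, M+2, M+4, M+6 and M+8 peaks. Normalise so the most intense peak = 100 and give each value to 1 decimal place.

Each Lx atom is independently Lx-197 (p = 0.278) or Lx-199 (q = 0.722); the cluster is the binomial expansion (p + q)^4.
P(M) = 0.278^4 = 0.005973
P(M+2) = 4 × 0.278^3 × 0.722^1 = 0.062049
P(M+4) = 6 × 0.278^2 × 0.722^2 = 0.241721
P(M+6) = 4 × 0.278^1 × 0.722^3 = 0.418520
P(M+8) = 0.722^4 = 0.271737
The M+6 peak is largest (0.418520); scaling to 100 gives 1.4 : 14.8 : 57.8 : 100.0 : 64.9.

1.4 : 14.8 : 57.8 : 100.0 : 64.9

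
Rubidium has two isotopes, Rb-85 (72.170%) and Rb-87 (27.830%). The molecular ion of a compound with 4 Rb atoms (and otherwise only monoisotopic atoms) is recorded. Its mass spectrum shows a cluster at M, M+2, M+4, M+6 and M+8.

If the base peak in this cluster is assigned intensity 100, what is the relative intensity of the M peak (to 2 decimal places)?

(0.72170 + 0.27830)^4 gives M 0.2713, M+2 0.4184, M+4 0.2420, M+6 0.0622, M+8 0.0060; the largest is M+2.
P(M+2) = C(4,1) × 0.72170^3 × 0.27830^1 = 4 × 0.37589809 × 0.2783 = 0.418450 (base)
P(M) = C(4,0) × 0.72170^4 × 0.27830^0 = 1 × 0.27128565 × 1.0000 = 0.271286
Relative intensity = 0.271286 / 0.418450 × 100 = 64.83

64.83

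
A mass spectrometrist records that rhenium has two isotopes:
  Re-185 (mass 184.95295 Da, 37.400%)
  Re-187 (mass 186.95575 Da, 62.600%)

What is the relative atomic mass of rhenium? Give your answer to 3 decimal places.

186.207 Da

The abundance-weighted mean is 0.37400 × 184.95295 + 0.62600 × 186.95575
= 69.172403 + 117.034300 = 186.206703 Da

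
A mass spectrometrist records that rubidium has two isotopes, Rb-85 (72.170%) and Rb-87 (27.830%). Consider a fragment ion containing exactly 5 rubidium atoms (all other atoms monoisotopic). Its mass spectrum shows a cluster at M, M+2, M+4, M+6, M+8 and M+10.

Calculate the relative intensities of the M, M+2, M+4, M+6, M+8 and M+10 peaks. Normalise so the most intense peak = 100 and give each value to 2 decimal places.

51.86 : 100.00 : 77.12 : 29.74 : 5.73 : 0.44

Each Rb atom is independently Rb-85 (p = 0.72170) or Rb-87 (q = 0.27830); the cluster is the binomial expansion (p + q)^5.
P(M) = 0.72170^5 = 0.195787
P(M+2) = 5 × 0.72170^4 × 0.27830^1 = 0.377494
P(M+4) = 10 × 0.72170^3 × 0.27830^2 = 0.291136
P(M+6) = 10 × 0.72170^2 × 0.27830^3 = 0.112267
P(M+8) = 5 × 0.72170^1 × 0.27830^4 = 0.021646
P(M+10) = 0.27830^5 = 0.001669
The M+2 peak is largest (0.377494); scaling to 100 gives 51.86 : 100.00 : 77.12 : 29.74 : 5.73 : 0.44.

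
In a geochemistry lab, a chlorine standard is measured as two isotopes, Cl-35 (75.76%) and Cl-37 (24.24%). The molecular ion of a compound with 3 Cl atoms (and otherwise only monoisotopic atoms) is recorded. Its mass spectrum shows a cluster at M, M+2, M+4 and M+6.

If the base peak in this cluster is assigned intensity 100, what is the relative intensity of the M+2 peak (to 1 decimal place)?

(0.7576 + 0.2424)^3 gives M 0.4348, M+2 0.4174, M+4 0.1335, M+6 0.0142; the largest is M.
P(M) = C(3,0) × 0.7576^3 × 0.2424^0 = 1 × 0.4348304 × 1.0000 = 0.434830 (base)
P(M+2) = C(3,1) × 0.7576^2 × 0.2424^1 = 3 × 0.57395776 × 0.2424 = 0.417382
Relative intensity = 0.417382 / 0.434830 × 100 = 96.0

96.0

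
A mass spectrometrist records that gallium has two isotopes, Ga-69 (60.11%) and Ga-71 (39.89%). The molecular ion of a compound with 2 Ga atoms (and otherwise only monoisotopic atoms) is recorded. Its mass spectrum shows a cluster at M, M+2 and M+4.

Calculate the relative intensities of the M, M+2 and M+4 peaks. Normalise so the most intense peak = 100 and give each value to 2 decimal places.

Each Ga atom is independently Ga-69 (p = 0.6011) or Ga-71 (q = 0.3989); the cluster is the binomial expansion (p + q)^2.
P(M) = 0.6011^2 = 0.361321
P(M+2) = 2 × 0.6011^1 × 0.3989^1 = 0.479558
P(M+4) = 0.3989^2 = 0.159121
The M+2 peak is largest (0.479558); scaling to 100 gives 75.34 : 100.00 : 33.18.

75.34 : 100.00 : 33.18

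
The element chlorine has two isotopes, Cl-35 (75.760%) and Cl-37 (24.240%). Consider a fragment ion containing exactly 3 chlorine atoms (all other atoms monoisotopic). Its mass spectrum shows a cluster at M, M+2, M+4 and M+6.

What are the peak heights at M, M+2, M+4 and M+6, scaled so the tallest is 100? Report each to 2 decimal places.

Expanding (0.75760 + 0.24240)^3:
P(M) = 0.75760^3 = 0.434830
P(M+2) = 3 × 0.75760^2 × 0.24240^1 = 0.417382
P(M+4) = 3 × 0.75760^1 × 0.24240^2 = 0.133545
P(M+6) = 0.24240^3 = 0.014243
The M peak is largest (0.434830); scaling to 100 gives 100.00 : 95.99 : 30.71 : 3.28.

100.00 : 95.99 : 30.71 : 3.28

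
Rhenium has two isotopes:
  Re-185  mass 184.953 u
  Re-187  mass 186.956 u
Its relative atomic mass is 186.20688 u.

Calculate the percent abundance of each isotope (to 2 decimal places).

Re-185: 37.40%, Re-187: 62.60%

Let x be the fractional abundance of Re-185; then Re-187 has abundance 1 − x.
184.953·x + 186.956·(1 − x) = 186.20688
(184.953 − 186.956)·x = 186.20688 − 186.956
x = -0.74912 / -2.003 = 0.37400 → 37.40% Re-185, 62.60% Re-187.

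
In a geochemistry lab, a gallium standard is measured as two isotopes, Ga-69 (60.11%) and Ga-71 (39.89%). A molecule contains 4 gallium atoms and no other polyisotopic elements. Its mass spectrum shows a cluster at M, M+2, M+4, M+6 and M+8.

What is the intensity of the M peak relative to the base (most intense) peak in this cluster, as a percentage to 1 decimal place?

(0.6011 + 0.3989)^4 gives M 0.1306, M+2 0.3465, M+4 0.3450, M+6 0.1526, M+8 0.0253; the largest is M+2.
P(M+2) = C(4,1) × 0.6011^3 × 0.3989^1 = 4 × 0.21719018 × 0.3989 = 0.346549 (base)
P(M) = C(4,0) × 0.6011^4 × 0.3989^0 = 1 × 0.13055302 × 1.0000 = 0.130553
Relative intensity = 0.130553 / 0.346549 × 100 = 37.7

37.7%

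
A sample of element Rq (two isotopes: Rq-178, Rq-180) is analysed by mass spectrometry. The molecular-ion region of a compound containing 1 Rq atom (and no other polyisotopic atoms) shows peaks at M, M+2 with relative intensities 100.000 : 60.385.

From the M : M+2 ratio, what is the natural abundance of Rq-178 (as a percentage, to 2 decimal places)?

Write p for the Rq-178 fraction. I(M+2)/I(M) = [C(1,1)·p^0·(1−p)] / p^1 = 1·(1−p)/p = 60.385/100.000 = 0.6038
(1−p)/p = 0.6038/1 = 0.6038  ⇒  p = 1/(1 + 0.6038) = 0.6235
Rq-178: 62.35%, Rq-180: 37.65%.

62.35%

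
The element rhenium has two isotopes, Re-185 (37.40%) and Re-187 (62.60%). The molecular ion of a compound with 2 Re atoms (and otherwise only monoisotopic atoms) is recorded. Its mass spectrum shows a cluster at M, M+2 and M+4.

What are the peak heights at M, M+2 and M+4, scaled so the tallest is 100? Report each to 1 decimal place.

29.9 : 100.0 : 83.7

The 2 Re atoms are independent, so intensities follow the terms of (0.3740 + 0.6260)^2.
P(M) = 0.3740^2 = 0.139876
P(M+2) = 2 × 0.3740^1 × 0.6260^1 = 0.468248
P(M+4) = 0.6260^2 = 0.391876
The M+2 peak is largest (0.468248); scaling to 100 gives 29.9 : 100.0 : 83.7.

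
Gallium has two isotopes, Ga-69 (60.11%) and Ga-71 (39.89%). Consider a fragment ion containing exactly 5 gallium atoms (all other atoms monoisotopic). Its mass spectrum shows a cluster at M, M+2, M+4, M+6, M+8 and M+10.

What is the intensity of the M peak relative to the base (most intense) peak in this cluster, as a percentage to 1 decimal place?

Term probabilities: M 0.0785, M+2 0.2604, M+4 0.3456, M+6 0.2293, M+8 0.0761, M+10 0.0101. Base peak = M+4.
P(M+4) = C(5,2) × 0.6011^3 × 0.3989^2 = 10 × 0.21719018 × 0.15912121 = 0.345596 (base)
P(M) = C(5,0) × 0.6011^5 × 0.3989^0 = 1 × 0.07847542 × 1.0000 = 0.078475
Relative intensity = 0.078475 / 0.345596 × 100 = 22.7

22.7%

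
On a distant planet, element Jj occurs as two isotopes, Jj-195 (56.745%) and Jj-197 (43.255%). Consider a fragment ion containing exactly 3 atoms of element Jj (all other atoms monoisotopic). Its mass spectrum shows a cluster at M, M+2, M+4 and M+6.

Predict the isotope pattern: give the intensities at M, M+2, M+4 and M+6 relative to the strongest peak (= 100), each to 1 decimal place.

43.7 : 100.0 : 76.2 : 19.4

Each Jj atom is independently Jj-195 (p = 0.56745) or Jj-197 (q = 0.43255); the cluster is the binomial expansion (p + q)^3.
P(M) = 0.56745^3 = 0.182719
P(M+2) = 3 × 0.56745^2 × 0.43255^1 = 0.417843
P(M+4) = 3 × 0.56745^1 × 0.43255^2 = 0.318509
P(M+6) = 0.43255^3 = 0.080930
The M+2 peak is largest (0.417843); scaling to 100 gives 43.7 : 100.0 : 76.2 : 19.4.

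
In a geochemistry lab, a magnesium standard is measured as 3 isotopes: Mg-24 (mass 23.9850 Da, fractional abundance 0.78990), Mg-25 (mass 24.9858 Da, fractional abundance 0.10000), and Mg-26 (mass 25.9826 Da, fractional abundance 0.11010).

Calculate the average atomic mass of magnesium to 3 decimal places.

Average mass = Σ (abundance × isotope mass) = 0.78990 × 23.9850 + 0.10000 × 24.9858 + 0.11010 × 25.9826
= 18.94575 + 2.49858 + 2.86068 = 24.30501 Da

24.305 Da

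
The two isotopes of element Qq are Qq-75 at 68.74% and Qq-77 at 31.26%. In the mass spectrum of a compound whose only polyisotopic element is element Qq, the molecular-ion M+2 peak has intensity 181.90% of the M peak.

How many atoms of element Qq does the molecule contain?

The M+2/M ratio from n Qq atoms is n · q/p = n · 0.3126/0.6874.
n = 1.8190 × 0.6874/0.3126 = 4.00 ≈ 4

4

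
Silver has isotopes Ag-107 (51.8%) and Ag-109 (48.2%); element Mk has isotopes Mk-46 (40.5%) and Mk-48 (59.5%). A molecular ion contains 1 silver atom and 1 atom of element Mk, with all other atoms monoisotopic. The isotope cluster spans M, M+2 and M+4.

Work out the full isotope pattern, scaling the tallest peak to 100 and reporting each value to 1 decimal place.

41.7 : 100.0 : 57.0

Silver pattern (n=1): 0.5180 : 0.4820
Element Mk pattern (n=1): 0.4050 : 0.5950
Convolve the two distributions (both contribute in 2-u steps):
  M: 0.5180×0.4050 = 0.209790
  M+2: 0.5180×0.5950 + 0.4820×0.4050 = 0.503420
  M+4: 0.4820×0.5950 = 0.286790
Scale to base peak (0.503420) = 100: 41.7 : 100.0 : 57.0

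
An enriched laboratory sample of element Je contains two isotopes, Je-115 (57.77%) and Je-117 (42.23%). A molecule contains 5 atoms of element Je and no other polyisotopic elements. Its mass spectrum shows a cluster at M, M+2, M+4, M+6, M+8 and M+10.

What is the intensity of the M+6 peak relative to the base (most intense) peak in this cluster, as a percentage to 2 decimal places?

73.10%

(0.5777 + 0.4223)^5 gives M 0.0643, M+2 0.2352, M+4 0.3438, M+6 0.2513, M+8 0.0919, M+10 0.0134; the largest is M+4.
P(M+4) = C(5,2) × 0.5777^3 × 0.4223^2 = 10 × 0.19280003 × 0.17833729 = 0.343834 (base)
P(M+6) = C(5,3) × 0.5777^2 × 0.4223^3 = 10 × 0.33373729 × 0.07531184 = 0.251344
Relative intensity = 0.251344 / 0.343834 × 100 = 73.10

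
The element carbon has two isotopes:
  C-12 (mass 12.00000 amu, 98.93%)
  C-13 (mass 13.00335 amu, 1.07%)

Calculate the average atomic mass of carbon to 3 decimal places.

Average mass = Σ (abundance × isotope mass) = 0.9893 × 12.00000 + 0.0107 × 13.00335
= 11.871600 + 0.139136 = 12.010736 amu

12.011 amu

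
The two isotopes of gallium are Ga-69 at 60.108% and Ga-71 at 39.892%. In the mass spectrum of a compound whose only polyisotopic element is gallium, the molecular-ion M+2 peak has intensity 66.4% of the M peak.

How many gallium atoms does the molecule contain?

1

For n independent Ga atoms, I(M+2)/I(M) = n · (abundance Ga-71) / (abundance Ga-69) = n · 0.39892/0.60108.
n = 0.664 × 0.60108/0.39892 = 1.00 ≈ 1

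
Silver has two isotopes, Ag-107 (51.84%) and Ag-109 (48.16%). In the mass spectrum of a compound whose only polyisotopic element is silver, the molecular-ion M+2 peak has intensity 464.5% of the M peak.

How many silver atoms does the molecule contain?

For n independent Ag atoms, I(M+2)/I(M) = n · (abundance Ag-109) / (abundance Ag-107) = n · 0.4816/0.5184.
n = 4.645 × 0.5184/0.4816 = 5.00 ≈ 5

5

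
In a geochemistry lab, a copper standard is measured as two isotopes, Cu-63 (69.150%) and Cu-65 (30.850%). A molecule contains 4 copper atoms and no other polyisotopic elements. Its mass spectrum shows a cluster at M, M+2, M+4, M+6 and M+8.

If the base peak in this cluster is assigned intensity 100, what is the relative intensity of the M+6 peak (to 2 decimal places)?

19.90

Term probabilities: M 0.2286, M+2 0.4080, M+4 0.2731, M+6 0.0812, M+8 0.0091. Base peak = M+2.
P(M+2) = C(4,1) × 0.69150^3 × 0.30850^1 = 4 × 0.33065611 × 0.3085 = 0.408030 (base)
P(M+6) = C(4,3) × 0.69150^1 × 0.30850^3 = 4 × 0.6915 × 0.02936064 = 0.081212
Relative intensity = 0.081212 / 0.408030 × 100 = 19.90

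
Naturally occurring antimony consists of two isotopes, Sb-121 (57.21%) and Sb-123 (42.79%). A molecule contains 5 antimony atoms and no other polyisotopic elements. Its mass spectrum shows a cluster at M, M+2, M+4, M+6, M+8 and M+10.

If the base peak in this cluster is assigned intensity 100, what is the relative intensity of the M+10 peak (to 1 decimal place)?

(0.5721 + 0.4279)^5 gives M 0.0613, M+2 0.2292, M+4 0.3428, M+6 0.2564, M+8 0.0959, M+10 0.0143; the largest is M+4.
P(M+4) = C(5,2) × 0.5721^3 × 0.4279^2 = 10 × 0.18724742 × 0.18309841 = 0.342847 (base)
P(M+10) = C(5,5) × 0.5721^0 × 0.4279^5 = 1 × 1.0000 × 0.01434536 = 0.014345
Relative intensity = 0.014345 / 0.342847 × 100 = 4.2

4.2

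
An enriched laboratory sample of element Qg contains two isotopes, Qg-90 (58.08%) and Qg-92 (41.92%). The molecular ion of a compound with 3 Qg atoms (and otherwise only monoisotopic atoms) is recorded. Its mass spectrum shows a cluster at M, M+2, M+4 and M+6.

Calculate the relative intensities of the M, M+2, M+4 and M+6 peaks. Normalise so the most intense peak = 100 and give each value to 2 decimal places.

Each Qg atom is independently Qg-90 (p = 0.5808) or Qg-92 (q = 0.4192); the cluster is the binomial expansion (p + q)^3.
P(M) = 0.5808^3 = 0.195920
P(M+2) = 3 × 0.5808^2 × 0.4192^1 = 0.424224
P(M+4) = 3 × 0.5808^1 × 0.4192^2 = 0.306190
P(M+6) = 0.4192^3 = 0.073665
The M+2 peak is largest (0.424224); scaling to 100 gives 46.18 : 100.00 : 72.18 : 17.36.

46.18 : 100.00 : 72.18 : 17.36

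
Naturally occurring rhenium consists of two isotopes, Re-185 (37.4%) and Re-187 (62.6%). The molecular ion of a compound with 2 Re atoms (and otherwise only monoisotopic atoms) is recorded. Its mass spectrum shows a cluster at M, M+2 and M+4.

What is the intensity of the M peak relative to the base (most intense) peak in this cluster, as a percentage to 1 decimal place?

29.9%

(0.374 + 0.626)^2 gives M 0.1399, M+2 0.4682, M+4 0.3919; the largest is M+2.
P(M+2) = C(2,1) × 0.374^1 × 0.626^1 = 2 × 0.3740 × 0.6260 = 0.468248 (base)
P(M) = C(2,0) × 0.374^2 × 0.626^0 = 1 × 0.139876 × 1.0000 = 0.139876
Relative intensity = 0.139876 / 0.468248 × 100 = 29.9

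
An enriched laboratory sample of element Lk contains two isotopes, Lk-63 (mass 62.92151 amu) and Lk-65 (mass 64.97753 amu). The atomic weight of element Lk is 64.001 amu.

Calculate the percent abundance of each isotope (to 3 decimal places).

Writing the weighted mean with unknown fraction x of Lk-63:
62.92151·x + 64.97753·(1 − x) = 64.001
(62.92151 − 64.97753)·x = 64.001 − 64.97753
x = -0.97653 / -2.05602 = 0.47496 → 47.496% Lk-63, 52.504% Lk-65.

Lk-63: 47.496%, Lk-65: 52.504%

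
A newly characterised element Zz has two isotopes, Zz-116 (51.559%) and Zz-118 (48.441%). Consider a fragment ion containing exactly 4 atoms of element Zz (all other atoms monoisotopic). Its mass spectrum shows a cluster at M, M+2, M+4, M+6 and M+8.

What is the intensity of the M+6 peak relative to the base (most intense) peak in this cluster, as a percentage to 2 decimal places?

62.64%

Term probabilities: M 0.0707, M+2 0.2656, M+4 0.3743, M+6 0.2344, M+8 0.0551. Base peak = M+4.
P(M+4) = C(4,2) × 0.51559^2 × 0.48441^2 = 6 × 0.26583305 × 0.23465305 = 0.374271 (base)
P(M+6) = C(4,3) × 0.51559^1 × 0.48441^3 = 4 × 0.51559 × 0.11366828 = 0.234425
Relative intensity = 0.234425 / 0.374271 × 100 = 62.64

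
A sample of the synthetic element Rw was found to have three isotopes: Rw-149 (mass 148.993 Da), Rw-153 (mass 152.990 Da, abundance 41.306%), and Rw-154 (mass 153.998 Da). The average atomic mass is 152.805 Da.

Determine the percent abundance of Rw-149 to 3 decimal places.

15.517%

The remaining 58.694% is split between Rw-149 (fraction x) and Rw-154 (fraction 0.58694 − x).
Substituting: 148.993x + 153.998(0.58694 − x) = 89.6109506
(148.993 − 153.998)x = -0.77663552  ⇒  x = 0.15517, y = 0.43177
Rw-149: 15.517%, Rw-154: 43.177%.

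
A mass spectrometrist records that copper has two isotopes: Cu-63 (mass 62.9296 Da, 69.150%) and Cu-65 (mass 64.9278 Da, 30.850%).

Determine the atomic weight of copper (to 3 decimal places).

63.546 Da

Weight each isotope mass by its fractional abundance: 0.69150 × 62.9296 + 0.30850 × 64.9278
= 43.51582 + 20.03023 = 63.54605 Da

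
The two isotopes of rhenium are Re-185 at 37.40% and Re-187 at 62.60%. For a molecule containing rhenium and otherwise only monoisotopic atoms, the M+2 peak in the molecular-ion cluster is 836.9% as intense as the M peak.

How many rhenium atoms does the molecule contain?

5

For n independent Re atoms, I(M+2)/I(M) = n · (abundance Re-187) / (abundance Re-185) = n · 0.6260/0.3740.
n = 8.369 × 0.3740/0.6260 = 5.00 ≈ 5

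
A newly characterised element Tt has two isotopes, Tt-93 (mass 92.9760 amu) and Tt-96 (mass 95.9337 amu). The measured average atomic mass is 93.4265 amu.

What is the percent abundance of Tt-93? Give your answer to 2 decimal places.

84.77%

Let x be the fractional abundance of Tt-93; then Tt-96 has abundance 1 − x.
92.9760·x + 95.9337·(1 − x) = 93.4265
(92.9760 − 95.9337)·x = 93.4265 − 95.9337
x = -2.5072 / -2.9577 = 0.84769 → 84.77% Tt-93, 15.23% Tt-96.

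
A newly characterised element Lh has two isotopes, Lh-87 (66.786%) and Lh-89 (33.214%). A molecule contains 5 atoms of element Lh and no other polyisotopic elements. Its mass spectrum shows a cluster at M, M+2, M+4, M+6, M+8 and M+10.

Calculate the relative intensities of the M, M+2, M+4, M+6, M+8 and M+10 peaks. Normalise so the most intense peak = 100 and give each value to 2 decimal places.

Expanding (0.66786 + 0.33214)^5:
P(M) = 0.66786^5 = 0.132870
P(M+2) = 5 × 0.66786^4 × 0.33214^1 = 0.330395
P(M+4) = 10 × 0.66786^3 × 0.33214^2 = 0.328624
P(M+6) = 10 × 0.66786^2 × 0.33214^3 = 0.163431
P(M+8) = 5 × 0.66786^1 × 0.33214^4 = 0.040639
P(M+10) = 0.33214^5 = 0.004042
The M+2 peak is largest (0.330395); scaling to 100 gives 40.22 : 100.00 : 99.46 : 49.47 : 12.30 : 1.22.

40.22 : 100.00 : 99.46 : 49.47 : 12.30 : 1.22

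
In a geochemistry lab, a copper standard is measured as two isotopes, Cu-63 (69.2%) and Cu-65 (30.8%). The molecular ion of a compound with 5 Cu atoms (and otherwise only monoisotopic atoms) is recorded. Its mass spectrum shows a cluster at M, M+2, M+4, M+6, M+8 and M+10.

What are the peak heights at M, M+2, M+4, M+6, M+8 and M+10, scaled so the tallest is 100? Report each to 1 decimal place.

44.9 : 100.0 : 89.0 : 39.6 : 8.8 : 0.8

Expanding (0.692 + 0.308)^5:
P(M) = 0.692^5 = 0.158683
P(M+2) = 5 × 0.692^4 × 0.308^1 = 0.353139
P(M+4) = 10 × 0.692^3 × 0.308^2 = 0.314355
P(M+6) = 10 × 0.692^2 × 0.308^3 = 0.139915
P(M+8) = 5 × 0.692^1 × 0.308^4 = 0.031137
P(M+10) = 0.308^5 = 0.002772
The M+2 peak is largest (0.353139); scaling to 100 gives 44.9 : 100.0 : 89.0 : 39.6 : 8.8 : 0.8.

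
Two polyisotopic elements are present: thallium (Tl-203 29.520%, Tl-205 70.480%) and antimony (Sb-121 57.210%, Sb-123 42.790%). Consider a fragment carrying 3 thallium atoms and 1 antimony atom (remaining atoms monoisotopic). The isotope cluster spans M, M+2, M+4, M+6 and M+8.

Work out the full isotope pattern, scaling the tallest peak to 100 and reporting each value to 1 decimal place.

Thallium pattern (n=3): 0.02572463 : 0.18425524 : 0.43991564 : 0.35010449
Antimony pattern (n=1): 0.5721 : 0.4279
Convolve the two distributions (both contribute in 2-u steps):
  M: 0.02572463×0.5721 = 0.014717
  M+2: 0.02572463×0.4279 + 0.18425524×0.5721 = 0.116420
  M+4: 0.18425524×0.4279 + 0.43991564×0.5721 = 0.330519
  M+6: 0.43991564×0.4279 + 0.35010449×0.5721 = 0.388535
  M+8: 0.35010449×0.4279 = 0.149810
Scale to base peak (0.388535) = 100: 3.8 : 30.0 : 85.1 : 100.0 : 38.6

3.8 : 30.0 : 85.1 : 100.0 : 38.6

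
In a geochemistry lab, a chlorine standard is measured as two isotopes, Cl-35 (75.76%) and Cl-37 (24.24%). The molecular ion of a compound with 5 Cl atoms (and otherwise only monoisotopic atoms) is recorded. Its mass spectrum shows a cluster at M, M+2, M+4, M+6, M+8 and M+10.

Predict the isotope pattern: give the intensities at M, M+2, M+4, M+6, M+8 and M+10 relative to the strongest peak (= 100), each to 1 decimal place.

The 5 Cl atoms are independent, so intensities follow the terms of (0.7576 + 0.2424)^5.
P(M) = 0.7576^5 = 0.249574
P(M+2) = 5 × 0.7576^4 × 0.2424^1 = 0.399266
P(M+4) = 10 × 0.7576^3 × 0.2424^2 = 0.255497
P(M+6) = 10 × 0.7576^2 × 0.2424^3 = 0.081748
P(M+8) = 5 × 0.7576^1 × 0.2424^4 = 0.013078
P(M+10) = 0.2424^5 = 0.000837
The M+2 peak is largest (0.399266); scaling to 100 gives 62.5 : 100.0 : 64.0 : 20.5 : 3.3 : 0.2.

62.5 : 100.0 : 64.0 : 20.5 : 3.3 : 0.2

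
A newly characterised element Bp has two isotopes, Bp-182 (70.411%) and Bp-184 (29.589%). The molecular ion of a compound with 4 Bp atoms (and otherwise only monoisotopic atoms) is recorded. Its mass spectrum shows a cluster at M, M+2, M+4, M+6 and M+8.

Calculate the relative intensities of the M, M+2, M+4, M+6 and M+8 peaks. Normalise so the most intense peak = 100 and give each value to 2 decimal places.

59.49 : 100.00 : 63.03 : 17.66 : 1.86

The 4 Bp atoms are independent, so intensities follow the terms of (0.70411 + 0.29589)^4.
P(M) = 0.70411^4 = 0.245789
P(M+2) = 4 × 0.70411^3 × 0.29589^1 = 0.413154
P(M+4) = 6 × 0.70411^2 × 0.29589^2 = 0.260431
P(M+6) = 4 × 0.70411^1 × 0.29589^3 = 0.072961
P(M+8) = 0.29589^4 = 0.007665
The M+2 peak is largest (0.413154); scaling to 100 gives 59.49 : 100.00 : 63.03 : 17.66 : 1.86.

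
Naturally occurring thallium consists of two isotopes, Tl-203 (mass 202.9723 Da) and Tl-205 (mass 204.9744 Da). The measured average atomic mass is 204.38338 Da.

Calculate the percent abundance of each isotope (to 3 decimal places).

Tl-203: 29.520%, Tl-205: 70.480%

Let x be the fractional abundance of Tl-203; then Tl-205 has abundance 1 − x.
202.9723·x + 204.9744·(1 − x) = 204.38338
(202.9723 − 204.9744)·x = 204.38338 − 204.9744
x = -0.59102 / -2.0021 = 0.29520 → 29.520% Tl-203, 70.480% Tl-205.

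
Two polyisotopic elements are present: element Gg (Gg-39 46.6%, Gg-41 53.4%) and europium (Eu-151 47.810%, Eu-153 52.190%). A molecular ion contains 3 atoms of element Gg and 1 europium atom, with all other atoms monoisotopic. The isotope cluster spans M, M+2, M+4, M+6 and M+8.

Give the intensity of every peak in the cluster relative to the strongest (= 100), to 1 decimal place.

13.0 : 58.9 : 100.0 : 75.5 : 21.4

Element Gg pattern (n=3): 0.1011947 : 0.34788391 : 0.39864809 : 0.1522733
Europium pattern (n=1): 0.4781 : 0.5219
Convolve the two distributions (both contribute in 2-u steps):
  M: 0.1011947×0.4781 = 0.048381
  M+2: 0.1011947×0.5219 + 0.34788391×0.4781 = 0.219137
  M+4: 0.34788391×0.5219 + 0.39864809×0.4781 = 0.372154
  M+6: 0.39864809×0.5219 + 0.1522733×0.4781 = 0.280856
  M+8: 0.1522733×0.5219 = 0.079471
Scale to base peak (0.372154) = 100: 13.0 : 58.9 : 100.0 : 75.5 : 21.4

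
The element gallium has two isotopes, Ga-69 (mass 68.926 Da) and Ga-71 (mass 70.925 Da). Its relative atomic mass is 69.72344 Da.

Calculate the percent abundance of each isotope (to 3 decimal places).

Ga-69: 60.108%, Ga-71: 39.892%

Let x be the fractional abundance of Ga-69; then Ga-71 has abundance 1 − x.
68.926·x + 70.925·(1 − x) = 69.72344
(68.926 − 70.925)·x = 69.72344 − 70.925
x = -1.20156 / -1.999 = 0.60108 → 60.108% Ga-69, 39.892% Ga-71.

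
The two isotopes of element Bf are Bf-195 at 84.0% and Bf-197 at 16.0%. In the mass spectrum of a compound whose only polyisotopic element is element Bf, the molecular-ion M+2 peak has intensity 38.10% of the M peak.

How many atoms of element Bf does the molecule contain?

The M+2/M ratio from n Bf atoms is n · q/p = n · 0.160/0.840.
n = 0.3810 × 0.840/0.160 = 2.00 ≈ 2

2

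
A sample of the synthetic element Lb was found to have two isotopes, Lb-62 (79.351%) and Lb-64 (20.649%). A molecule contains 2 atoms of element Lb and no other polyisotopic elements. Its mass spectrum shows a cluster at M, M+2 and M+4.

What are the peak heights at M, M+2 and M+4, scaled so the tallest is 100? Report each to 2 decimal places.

100.00 : 52.04 : 6.77

Each Lb atom is independently Lb-62 (p = 0.79351) or Lb-64 (q = 0.20649); the cluster is the binomial expansion (p + q)^2.
P(M) = 0.79351^2 = 0.629658
P(M+2) = 2 × 0.79351^1 × 0.20649^1 = 0.327704
P(M+4) = 0.20649^2 = 0.042638
The M peak is largest (0.629658); scaling to 100 gives 100.00 : 52.04 : 6.77.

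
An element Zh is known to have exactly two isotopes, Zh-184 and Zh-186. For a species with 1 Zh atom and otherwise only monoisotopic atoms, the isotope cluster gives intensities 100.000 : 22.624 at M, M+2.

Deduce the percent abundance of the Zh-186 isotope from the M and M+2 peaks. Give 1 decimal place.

18.4%

Let p = fractional abundance of Zh-184. I(M+2)/I(M) = [C(1,1)·p^0·(1−p)] / p^1 = 1·(1−p)/p = 22.624/100.000 = 0.2262
(1−p)/p = 0.2262/1 = 0.2262  ⇒  p = 1/(1 + 0.2262) = 0.8155
Zh-184: 81.6%, Zh-186: 18.4%.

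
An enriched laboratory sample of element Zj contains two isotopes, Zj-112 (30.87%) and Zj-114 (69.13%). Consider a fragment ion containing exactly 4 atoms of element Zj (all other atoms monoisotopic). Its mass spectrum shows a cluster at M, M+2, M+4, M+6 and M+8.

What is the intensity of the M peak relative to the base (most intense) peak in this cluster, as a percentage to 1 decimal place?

(0.3087 + 0.6913)^4 gives M 0.0091, M+2 0.0813, M+4 0.2732, M+6 0.4079, M+8 0.2284; the largest is M+6.
P(M+6) = C(4,3) × 0.3087^1 × 0.6913^3 = 4 × 0.3087 × 0.33036929 = 0.407940 (base)
P(M) = C(4,0) × 0.3087^4 × 0.6913^0 = 1 × 0.00908127 × 1.0000 = 0.009081
Relative intensity = 0.009081 / 0.407940 × 100 = 2.2

2.2%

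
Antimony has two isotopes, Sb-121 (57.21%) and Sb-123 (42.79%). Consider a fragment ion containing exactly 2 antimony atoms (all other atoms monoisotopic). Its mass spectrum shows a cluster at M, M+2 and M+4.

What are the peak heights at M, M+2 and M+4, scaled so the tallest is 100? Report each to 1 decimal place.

66.8 : 100.0 : 37.4

Each Sb atom is independently Sb-121 (p = 0.5721) or Sb-123 (q = 0.4279); the cluster is the binomial expansion (p + q)^2.
P(M) = 0.5721^2 = 0.327298
P(M+2) = 2 × 0.5721^1 × 0.4279^1 = 0.489603
P(M+4) = 0.4279^2 = 0.183098
The M+2 peak is largest (0.489603); scaling to 100 gives 66.8 : 100.0 : 37.4.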